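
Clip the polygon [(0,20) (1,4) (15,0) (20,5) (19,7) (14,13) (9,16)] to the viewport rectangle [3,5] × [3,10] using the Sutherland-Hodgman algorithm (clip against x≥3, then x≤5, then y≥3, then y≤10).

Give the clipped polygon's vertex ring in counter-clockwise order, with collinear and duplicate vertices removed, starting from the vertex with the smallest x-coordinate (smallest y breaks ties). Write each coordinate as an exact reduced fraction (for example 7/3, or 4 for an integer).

1. After x ≥ 3: [(3,56/3) (3,24/7) (15,0) (20,5) (19,7) (14,13) (9,16)]
2. After x ≤ 5: [(5,160/9) (3,56/3) (3,24/7) (5,20/7)]
3. After y ≥ 3: [(5,3) (5,160/9) (3,56/3) (3,24/7) (9/2,3)]
4. After y ≤ 10: [(5,3) (5,10) (3,10) (3,24/7) (9/2,3)]
5. Canonical ring: [(3,24/7) (9/2,3) (5,3) (5,10) (3,10)]

Clipped polygon: [(3,24/7) (9/2,3) (5,3) (5,10) (3,10)]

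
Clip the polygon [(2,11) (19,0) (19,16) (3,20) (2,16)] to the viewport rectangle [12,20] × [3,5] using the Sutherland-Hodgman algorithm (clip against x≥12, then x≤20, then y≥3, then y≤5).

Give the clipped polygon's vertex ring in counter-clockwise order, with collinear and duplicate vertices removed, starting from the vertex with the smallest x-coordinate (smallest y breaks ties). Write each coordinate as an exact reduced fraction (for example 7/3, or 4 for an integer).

1. After x ≥ 12: [(12,77/17) (19,0) (19,16) (12,71/4)]
2. After x ≤ 20: [(12,77/17) (19,0) (19,16) (12,71/4)]
3. After y ≥ 3: [(12,77/17) (158/11,3) (19,3) (19,16) (12,71/4)]
4. After y ≤ 5: [(12,5) (12,77/17) (158/11,3) (19,3) (19,5)]
5. Canonical ring: [(12,77/17) (158/11,3) (19,3) (19,5) (12,5)]

Clipped polygon: [(12,77/17) (158/11,3) (19,3) (19,5) (12,5)]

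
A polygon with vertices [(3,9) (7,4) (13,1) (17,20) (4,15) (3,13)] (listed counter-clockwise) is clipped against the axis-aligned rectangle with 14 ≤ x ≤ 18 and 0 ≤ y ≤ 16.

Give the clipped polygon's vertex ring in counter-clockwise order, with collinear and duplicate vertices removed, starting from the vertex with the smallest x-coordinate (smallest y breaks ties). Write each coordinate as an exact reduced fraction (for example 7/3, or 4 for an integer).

1. After x ≥ 14: [(14,23/4) (17,20) (14,245/13)]
2. After x ≤ 18: [(14,23/4) (17,20) (14,245/13)]
3. After y ≥ 0: [(14,23/4) (17,20) (14,245/13)]
4. After y ≤ 16: [(14,16) (14,23/4) (307/19,16)]
5. Canonical ring: [(14,23/4) (307/19,16) (14,16)]

Clipped polygon: [(14,23/4) (307/19,16) (14,16)]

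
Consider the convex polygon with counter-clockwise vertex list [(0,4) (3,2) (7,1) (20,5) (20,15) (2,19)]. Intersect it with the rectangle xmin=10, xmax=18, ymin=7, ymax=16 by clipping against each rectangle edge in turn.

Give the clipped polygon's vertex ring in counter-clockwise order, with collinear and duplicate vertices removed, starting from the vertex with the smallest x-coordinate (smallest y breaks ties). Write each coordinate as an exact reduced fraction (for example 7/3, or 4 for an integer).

1. After x ≥ 10: [(10,25/13) (20,5) (20,15) (10,155/9)]
2. After x ≤ 18: [(10,25/13) (18,57/13) (18,139/9) (10,155/9)]
3. After y ≥ 7: [(10,7) (18,7) (18,139/9) (10,155/9)]
4. After y ≤ 16: [(10,16) (10,7) (18,7) (18,139/9) (31/2,16)]
5. Canonical ring: [(10,7) (18,7) (18,139/9) (31/2,16) (10,16)]

Clipped polygon: [(10,7) (18,7) (18,139/9) (31/2,16) (10,16)]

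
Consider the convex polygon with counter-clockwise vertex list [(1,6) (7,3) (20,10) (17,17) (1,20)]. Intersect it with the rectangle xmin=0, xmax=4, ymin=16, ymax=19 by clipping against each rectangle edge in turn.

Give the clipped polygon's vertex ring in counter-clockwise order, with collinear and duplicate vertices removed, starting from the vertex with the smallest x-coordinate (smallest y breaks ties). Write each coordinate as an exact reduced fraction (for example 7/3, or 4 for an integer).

1. After x ≥ 0: [(1,6) (7,3) (20,10) (17,17) (1,20)]
2. After x ≤ 4: [(1,6) (4,9/2) (4,311/16) (1,20)]
3. After y ≥ 16: [(1,16) (4,16) (4,311/16) (1,20)]
4. After y ≤ 19: [(1,19) (1,16) (4,16) (4,19)]
5. Canonical ring: [(1,16) (4,16) (4,19) (1,19)]

Clipped polygon: [(1,16) (4,16) (4,19) (1,19)]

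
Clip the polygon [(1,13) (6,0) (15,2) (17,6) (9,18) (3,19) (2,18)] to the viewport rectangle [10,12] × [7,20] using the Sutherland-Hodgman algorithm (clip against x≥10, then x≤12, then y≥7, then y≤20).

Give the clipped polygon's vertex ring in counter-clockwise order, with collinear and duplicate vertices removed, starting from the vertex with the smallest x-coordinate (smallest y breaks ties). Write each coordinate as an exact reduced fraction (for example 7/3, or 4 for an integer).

1. After x ≥ 10: [(10,8/9) (15,2) (17,6) (10,33/2)]
2. After x ≤ 12: [(10,8/9) (12,4/3) (12,27/2) (10,33/2)]
3. After y ≥ 7: [(10,7) (12,7) (12,27/2) (10,33/2)]
4. After y ≤ 20: [(10,7) (12,7) (12,27/2) (10,33/2)]
5. Canonical ring: [(10,7) (12,7) (12,27/2) (10,33/2)]

Clipped polygon: [(10,7) (12,7) (12,27/2) (10,33/2)]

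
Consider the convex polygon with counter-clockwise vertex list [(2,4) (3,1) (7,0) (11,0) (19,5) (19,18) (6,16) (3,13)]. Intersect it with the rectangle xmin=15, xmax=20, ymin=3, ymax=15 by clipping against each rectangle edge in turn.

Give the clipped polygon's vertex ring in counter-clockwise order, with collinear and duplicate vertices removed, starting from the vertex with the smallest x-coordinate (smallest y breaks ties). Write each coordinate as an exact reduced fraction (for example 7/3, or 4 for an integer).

Clipped polygon: [(15,3) (79/5,3) (19,5) (19,15) (15,15)]

1. After x ≥ 15: [(15,5/2) (19,5) (19,18) (15,226/13)]
2. After x ≤ 20: [(15,5/2) (19,5) (19,18) (15,226/13)]
3. After y ≥ 3: [(15,3) (79/5,3) (19,5) (19,18) (15,226/13)]
4. After y ≤ 15: [(15,15) (15,3) (79/5,3) (19,5) (19,15)]
5. Canonical ring: [(15,3) (79/5,3) (19,5) (19,15) (15,15)]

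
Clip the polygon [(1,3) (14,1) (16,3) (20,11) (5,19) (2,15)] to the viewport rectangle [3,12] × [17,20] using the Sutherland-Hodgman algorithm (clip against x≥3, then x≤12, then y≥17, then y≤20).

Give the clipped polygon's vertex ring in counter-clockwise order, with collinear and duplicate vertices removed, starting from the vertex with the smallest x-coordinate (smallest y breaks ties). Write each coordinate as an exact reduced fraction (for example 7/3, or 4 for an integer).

1. After x ≥ 3: [(3,35/13) (14,1) (16,3) (20,11) (5,19) (3,49/3)]
2. After x ≤ 12: [(3,35/13) (12,17/13) (12,229/15) (5,19) (3,49/3)]
3. After y ≥ 17: [(35/4,17) (5,19) (7/2,17)]
4. After y ≤ 20: [(35/4,17) (5,19) (7/2,17)]
5. Canonical ring: [(7/2,17) (35/4,17) (5,19)]

Clipped polygon: [(7/2,17) (35/4,17) (5,19)]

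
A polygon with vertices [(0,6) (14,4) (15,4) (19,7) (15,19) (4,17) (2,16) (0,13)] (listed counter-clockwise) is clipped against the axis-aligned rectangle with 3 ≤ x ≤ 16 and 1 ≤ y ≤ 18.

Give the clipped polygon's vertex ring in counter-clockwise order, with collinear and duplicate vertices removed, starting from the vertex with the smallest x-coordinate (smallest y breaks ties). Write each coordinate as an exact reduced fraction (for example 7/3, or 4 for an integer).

1. After x ≥ 3: [(3,39/7) (14,4) (15,4) (19,7) (15,19) (4,17) (3,33/2)]
2. After x ≤ 16: [(3,39/7) (14,4) (15,4) (16,19/4) (16,16) (15,19) (4,17) (3,33/2)]
3. After y ≥ 1: [(3,39/7) (14,4) (15,4) (16,19/4) (16,16) (15,19) (4,17) (3,33/2)]
4. After y ≤ 18: [(3,39/7) (14,4) (15,4) (16,19/4) (16,16) (46/3,18) (19/2,18) (4,17) (3,33/2)]
5. Canonical ring: [(3,39/7) (14,4) (15,4) (16,19/4) (16,16) (46/3,18) (19/2,18) (4,17) (3,33/2)]

Clipped polygon: [(3,39/7) (14,4) (15,4) (16,19/4) (16,16) (46/3,18) (19/2,18) (4,17) (3,33/2)]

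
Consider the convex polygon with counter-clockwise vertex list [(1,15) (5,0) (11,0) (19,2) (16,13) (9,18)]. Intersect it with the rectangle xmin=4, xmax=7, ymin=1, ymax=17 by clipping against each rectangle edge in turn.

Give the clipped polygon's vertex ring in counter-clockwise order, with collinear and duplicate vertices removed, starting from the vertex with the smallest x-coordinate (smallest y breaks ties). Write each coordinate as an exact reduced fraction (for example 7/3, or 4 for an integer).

Clipped polygon: [(4,15/4) (71/15,1) (7,1) (7,17) (19/3,17) (4,129/8)]

1. After x ≥ 4: [(4,129/8) (4,15/4) (5,0) (11,0) (19,2) (16,13) (9,18)]
2. After x ≤ 7: [(7,69/4) (4,129/8) (4,15/4) (5,0) (7,0)]
3. After y ≥ 1: [(7,1) (7,69/4) (4,129/8) (4,15/4) (71/15,1)]
4. After y ≤ 17: [(7,1) (7,17) (19/3,17) (4,129/8) (4,15/4) (71/15,1)]
5. Canonical ring: [(4,15/4) (71/15,1) (7,1) (7,17) (19/3,17) (4,129/8)]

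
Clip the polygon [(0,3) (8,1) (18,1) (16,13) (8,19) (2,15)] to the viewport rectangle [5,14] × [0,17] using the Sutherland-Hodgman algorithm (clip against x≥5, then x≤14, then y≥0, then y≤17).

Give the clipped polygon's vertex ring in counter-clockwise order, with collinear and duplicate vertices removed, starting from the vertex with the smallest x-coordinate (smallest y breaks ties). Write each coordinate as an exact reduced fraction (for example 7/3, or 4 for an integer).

Clipped polygon: [(5,7/4) (8,1) (14,1) (14,29/2) (32/3,17) (5,17)]

1. After x ≥ 5: [(5,7/4) (8,1) (18,1) (16,13) (8,19) (5,17)]
2. After x ≤ 14: [(5,7/4) (8,1) (14,1) (14,29/2) (8,19) (5,17)]
3. After y ≥ 0: [(5,7/4) (8,1) (14,1) (14,29/2) (8,19) (5,17)]
4. After y ≤ 17: [(5,7/4) (8,1) (14,1) (14,29/2) (32/3,17) (5,17) (5,17)]
5. Canonical ring: [(5,7/4) (8,1) (14,1) (14,29/2) (32/3,17) (5,17)]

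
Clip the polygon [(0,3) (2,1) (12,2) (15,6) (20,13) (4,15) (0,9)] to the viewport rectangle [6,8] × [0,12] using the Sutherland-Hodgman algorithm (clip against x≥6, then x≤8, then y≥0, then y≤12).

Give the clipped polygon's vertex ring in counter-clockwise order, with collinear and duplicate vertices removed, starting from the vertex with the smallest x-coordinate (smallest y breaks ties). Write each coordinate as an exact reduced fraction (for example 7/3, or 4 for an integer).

Clipped polygon: [(6,7/5) (8,8/5) (8,12) (6,12)]

1. After x ≥ 6: [(6,7/5) (12,2) (15,6) (20,13) (6,59/4)]
2. After x ≤ 8: [(6,7/5) (8,8/5) (8,29/2) (6,59/4)]
3. After y ≥ 0: [(6,7/5) (8,8/5) (8,29/2) (6,59/4)]
4. After y ≤ 12: [(6,12) (6,7/5) (8,8/5) (8,12)]
5. Canonical ring: [(6,7/5) (8,8/5) (8,12) (6,12)]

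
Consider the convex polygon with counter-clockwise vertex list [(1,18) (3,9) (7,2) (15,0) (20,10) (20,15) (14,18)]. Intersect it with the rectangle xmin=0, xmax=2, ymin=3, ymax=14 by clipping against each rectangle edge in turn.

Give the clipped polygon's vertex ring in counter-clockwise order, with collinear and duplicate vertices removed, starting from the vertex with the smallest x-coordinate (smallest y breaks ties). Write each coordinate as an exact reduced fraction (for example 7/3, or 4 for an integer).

Clipped polygon: [(17/9,14) (2,27/2) (2,14)]

1. After x ≥ 0: [(1,18) (3,9) (7,2) (15,0) (20,10) (20,15) (14,18)]
2. After x ≤ 2: [(2,18) (1,18) (2,27/2)]
3. After y ≥ 3: [(2,18) (1,18) (2,27/2)]
4. After y ≤ 14: [(2,14) (17/9,14) (2,27/2)]
5. Canonical ring: [(17/9,14) (2,27/2) (2,14)]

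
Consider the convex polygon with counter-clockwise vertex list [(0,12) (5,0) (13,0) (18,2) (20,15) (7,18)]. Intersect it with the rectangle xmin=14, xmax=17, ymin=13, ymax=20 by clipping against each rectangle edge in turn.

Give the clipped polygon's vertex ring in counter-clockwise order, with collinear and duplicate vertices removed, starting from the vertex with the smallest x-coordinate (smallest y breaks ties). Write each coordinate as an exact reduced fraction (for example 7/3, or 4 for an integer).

1. After x ≥ 14: [(14,2/5) (18,2) (20,15) (14,213/13)]
2. After x ≤ 17: [(14,2/5) (17,8/5) (17,204/13) (14,213/13)]
3. After y ≥ 13: [(14,13) (17,13) (17,204/13) (14,213/13)]
4. After y ≤ 20: [(14,13) (17,13) (17,204/13) (14,213/13)]
5. Canonical ring: [(14,13) (17,13) (17,204/13) (14,213/13)]

Clipped polygon: [(14,13) (17,13) (17,204/13) (14,213/13)]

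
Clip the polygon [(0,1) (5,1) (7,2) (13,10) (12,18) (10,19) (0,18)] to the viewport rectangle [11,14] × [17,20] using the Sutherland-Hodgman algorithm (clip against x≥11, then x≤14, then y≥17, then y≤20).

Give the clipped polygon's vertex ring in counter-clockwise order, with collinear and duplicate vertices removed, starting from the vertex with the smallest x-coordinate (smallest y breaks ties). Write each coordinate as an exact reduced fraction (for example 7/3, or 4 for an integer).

Clipped polygon: [(11,17) (97/8,17) (12,18) (11,37/2)]

1. After x ≥ 11: [(11,22/3) (13,10) (12,18) (11,37/2)]
2. After x ≤ 14: [(11,22/3) (13,10) (12,18) (11,37/2)]
3. After y ≥ 17: [(11,17) (97/8,17) (12,18) (11,37/2)]
4. After y ≤ 20: [(11,17) (97/8,17) (12,18) (11,37/2)]
5. Canonical ring: [(11,17) (97/8,17) (12,18) (11,37/2)]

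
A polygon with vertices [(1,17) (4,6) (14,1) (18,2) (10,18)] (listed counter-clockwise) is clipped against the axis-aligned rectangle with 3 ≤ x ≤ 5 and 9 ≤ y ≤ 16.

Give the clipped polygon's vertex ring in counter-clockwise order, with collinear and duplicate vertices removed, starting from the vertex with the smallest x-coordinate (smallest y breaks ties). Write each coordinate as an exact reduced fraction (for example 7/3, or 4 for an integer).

1. After x ≥ 3: [(3,155/9) (3,29/3) (4,6) (14,1) (18,2) (10,18)]
2. After x ≤ 5: [(5,157/9) (3,155/9) (3,29/3) (4,6) (5,11/2)]
3. After y ≥ 9: [(5,9) (5,157/9) (3,155/9) (3,29/3) (35/11,9)]
4. After y ≤ 16: [(5,9) (5,16) (3,16) (3,29/3) (35/11,9)]
5. Canonical ring: [(3,29/3) (35/11,9) (5,9) (5,16) (3,16)]

Clipped polygon: [(3,29/3) (35/11,9) (5,9) (5,16) (3,16)]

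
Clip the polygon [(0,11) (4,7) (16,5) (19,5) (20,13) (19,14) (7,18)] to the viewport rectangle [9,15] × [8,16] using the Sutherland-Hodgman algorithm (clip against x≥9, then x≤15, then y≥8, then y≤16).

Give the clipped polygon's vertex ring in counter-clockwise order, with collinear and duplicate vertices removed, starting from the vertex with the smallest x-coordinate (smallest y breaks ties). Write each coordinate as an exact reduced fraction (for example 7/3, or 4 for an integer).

1. After x ≥ 9: [(9,37/6) (16,5) (19,5) (20,13) (19,14) (9,52/3)]
2. After x ≤ 15: [(9,37/6) (15,31/6) (15,46/3) (9,52/3)]
3. After y ≥ 8: [(9,8) (15,8) (15,46/3) (9,52/3)]
4. After y ≤ 16: [(9,16) (9,8) (15,8) (15,46/3) (13,16)]
5. Canonical ring: [(9,8) (15,8) (15,46/3) (13,16) (9,16)]

Clipped polygon: [(9,8) (15,8) (15,46/3) (13,16) (9,16)]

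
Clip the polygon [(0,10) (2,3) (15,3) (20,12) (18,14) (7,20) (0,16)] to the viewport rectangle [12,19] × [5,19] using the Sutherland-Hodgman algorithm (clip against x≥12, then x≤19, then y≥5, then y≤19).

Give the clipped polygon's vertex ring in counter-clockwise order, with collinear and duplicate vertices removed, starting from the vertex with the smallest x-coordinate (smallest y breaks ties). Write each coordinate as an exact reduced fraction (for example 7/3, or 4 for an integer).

Clipped polygon: [(12,5) (145/9,5) (19,51/5) (19,13) (18,14) (12,190/11)]

1. After x ≥ 12: [(12,3) (15,3) (20,12) (18,14) (12,190/11)]
2. After x ≤ 19: [(12,3) (15,3) (19,51/5) (19,13) (18,14) (12,190/11)]
3. After y ≥ 5: [(12,5) (145/9,5) (19,51/5) (19,13) (18,14) (12,190/11)]
4. After y ≤ 19: [(12,5) (145/9,5) (19,51/5) (19,13) (18,14) (12,190/11)]
5. Canonical ring: [(12,5) (145/9,5) (19,51/5) (19,13) (18,14) (12,190/11)]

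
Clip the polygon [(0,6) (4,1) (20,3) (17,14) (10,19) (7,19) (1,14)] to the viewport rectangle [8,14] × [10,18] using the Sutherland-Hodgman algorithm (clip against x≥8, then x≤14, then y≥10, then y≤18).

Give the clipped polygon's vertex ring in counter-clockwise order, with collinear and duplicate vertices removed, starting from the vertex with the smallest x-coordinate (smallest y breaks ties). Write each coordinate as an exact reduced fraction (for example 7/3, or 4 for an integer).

1. After x ≥ 8: [(8,3/2) (20,3) (17,14) (10,19) (8,19)]
2. After x ≤ 14: [(8,3/2) (14,9/4) (14,113/7) (10,19) (8,19)]
3. After y ≥ 10: [(8,10) (14,10) (14,113/7) (10,19) (8,19)]
4. After y ≤ 18: [(8,18) (8,10) (14,10) (14,113/7) (57/5,18)]
5. Canonical ring: [(8,10) (14,10) (14,113/7) (57/5,18) (8,18)]

Clipped polygon: [(8,10) (14,10) (14,113/7) (57/5,18) (8,18)]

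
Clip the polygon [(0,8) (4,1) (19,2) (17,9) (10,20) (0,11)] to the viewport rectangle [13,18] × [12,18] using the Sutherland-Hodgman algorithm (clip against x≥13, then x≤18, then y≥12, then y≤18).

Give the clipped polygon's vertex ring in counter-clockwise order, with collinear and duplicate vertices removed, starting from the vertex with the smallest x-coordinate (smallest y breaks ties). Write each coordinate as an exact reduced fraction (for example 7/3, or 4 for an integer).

Clipped polygon: [(13,12) (166/11,12) (13,107/7)]

1. After x ≥ 13: [(13,8/5) (19,2) (17,9) (13,107/7)]
2. After x ≤ 18: [(13,8/5) (18,29/15) (18,11/2) (17,9) (13,107/7)]
3. After y ≥ 12: [(13,12) (166/11,12) (13,107/7)]
4. After y ≤ 18: [(13,12) (166/11,12) (13,107/7)]
5. Canonical ring: [(13,12) (166/11,12) (13,107/7)]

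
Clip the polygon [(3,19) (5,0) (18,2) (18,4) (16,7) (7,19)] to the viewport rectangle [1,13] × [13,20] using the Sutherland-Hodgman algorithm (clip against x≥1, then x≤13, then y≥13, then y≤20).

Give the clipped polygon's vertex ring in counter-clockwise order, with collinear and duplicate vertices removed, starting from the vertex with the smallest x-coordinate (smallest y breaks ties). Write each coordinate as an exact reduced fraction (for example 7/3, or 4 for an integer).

Clipped polygon: [(3,19) (69/19,13) (23/2,13) (7,19)]

1. After x ≥ 1: [(3,19) (5,0) (18,2) (18,4) (16,7) (7,19)]
2. After x ≤ 13: [(3,19) (5,0) (13,16/13) (13,11) (7,19)]
3. After y ≥ 13: [(3,19) (69/19,13) (23/2,13) (7,19)]
4. After y ≤ 20: [(3,19) (69/19,13) (23/2,13) (7,19)]
5. Canonical ring: [(3,19) (69/19,13) (23/2,13) (7,19)]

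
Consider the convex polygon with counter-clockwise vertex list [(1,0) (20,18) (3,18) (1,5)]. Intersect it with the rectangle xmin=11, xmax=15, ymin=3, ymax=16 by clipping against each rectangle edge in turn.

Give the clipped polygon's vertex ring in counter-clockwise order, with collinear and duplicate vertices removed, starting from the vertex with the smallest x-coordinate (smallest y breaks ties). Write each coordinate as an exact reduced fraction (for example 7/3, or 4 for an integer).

Clipped polygon: [(11,180/19) (15,252/19) (15,16) (11,16)]

1. After x ≥ 11: [(11,180/19) (20,18) (11,18)]
2. After x ≤ 15: [(11,180/19) (15,252/19) (15,18) (11,18)]
3. After y ≥ 3: [(11,180/19) (15,252/19) (15,18) (11,18)]
4. After y ≤ 16: [(11,16) (11,180/19) (15,252/19) (15,16)]
5. Canonical ring: [(11,180/19) (15,252/19) (15,16) (11,16)]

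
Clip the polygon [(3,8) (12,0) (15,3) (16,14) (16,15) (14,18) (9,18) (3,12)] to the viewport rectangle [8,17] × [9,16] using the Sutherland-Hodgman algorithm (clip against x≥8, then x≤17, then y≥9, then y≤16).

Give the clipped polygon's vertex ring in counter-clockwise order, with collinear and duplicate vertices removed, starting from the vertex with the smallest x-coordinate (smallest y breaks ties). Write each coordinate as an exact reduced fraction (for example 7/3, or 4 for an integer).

1. After x ≥ 8: [(8,32/9) (12,0) (15,3) (16,14) (16,15) (14,18) (9,18) (8,17)]
2. After x ≤ 17: [(8,32/9) (12,0) (15,3) (16,14) (16,15) (14,18) (9,18) (8,17)]
3. After y ≥ 9: [(8,9) (171/11,9) (16,14) (16,15) (14,18) (9,18) (8,17)]
4. After y ≤ 16: [(8,16) (8,9) (171/11,9) (16,14) (16,15) (46/3,16)]
5. Canonical ring: [(8,9) (171/11,9) (16,14) (16,15) (46/3,16) (8,16)]

Clipped polygon: [(8,9) (171/11,9) (16,14) (16,15) (46/3,16) (8,16)]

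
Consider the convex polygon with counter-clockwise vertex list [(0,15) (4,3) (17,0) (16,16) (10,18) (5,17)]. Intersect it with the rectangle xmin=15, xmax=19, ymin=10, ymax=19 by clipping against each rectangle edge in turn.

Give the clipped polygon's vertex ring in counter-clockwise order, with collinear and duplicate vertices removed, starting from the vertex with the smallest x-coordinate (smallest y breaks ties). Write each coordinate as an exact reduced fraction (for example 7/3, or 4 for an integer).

1. After x ≥ 15: [(15,6/13) (17,0) (16,16) (15,49/3)]
2. After x ≤ 19: [(15,6/13) (17,0) (16,16) (15,49/3)]
3. After y ≥ 10: [(15,10) (131/8,10) (16,16) (15,49/3)]
4. After y ≤ 19: [(15,10) (131/8,10) (16,16) (15,49/3)]
5. Canonical ring: [(15,10) (131/8,10) (16,16) (15,49/3)]

Clipped polygon: [(15,10) (131/8,10) (16,16) (15,49/3)]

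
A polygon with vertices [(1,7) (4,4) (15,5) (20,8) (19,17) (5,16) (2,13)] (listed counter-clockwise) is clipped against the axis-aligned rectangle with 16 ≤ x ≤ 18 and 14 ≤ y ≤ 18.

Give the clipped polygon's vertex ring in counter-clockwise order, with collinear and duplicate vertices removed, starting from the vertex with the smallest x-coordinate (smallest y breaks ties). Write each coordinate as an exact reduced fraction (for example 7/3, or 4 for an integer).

1. After x ≥ 16: [(16,28/5) (20,8) (19,17) (16,235/14)]
2. After x ≤ 18: [(16,28/5) (18,34/5) (18,237/14) (16,235/14)]
3. After y ≥ 14: [(16,14) (18,14) (18,237/14) (16,235/14)]
4. After y ≤ 18: [(16,14) (18,14) (18,237/14) (16,235/14)]
5. Canonical ring: [(16,14) (18,14) (18,237/14) (16,235/14)]

Clipped polygon: [(16,14) (18,14) (18,237/14) (16,235/14)]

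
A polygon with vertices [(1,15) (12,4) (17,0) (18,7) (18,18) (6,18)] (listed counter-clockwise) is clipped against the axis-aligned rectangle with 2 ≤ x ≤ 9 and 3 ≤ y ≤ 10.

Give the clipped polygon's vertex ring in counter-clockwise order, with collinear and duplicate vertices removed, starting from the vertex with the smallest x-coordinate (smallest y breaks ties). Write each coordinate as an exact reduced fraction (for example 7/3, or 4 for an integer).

Clipped polygon: [(6,10) (9,7) (9,10)]

1. After x ≥ 2: [(2,78/5) (2,14) (12,4) (17,0) (18,7) (18,18) (6,18)]
2. After x ≤ 9: [(2,78/5) (2,14) (9,7) (9,18) (6,18)]
3. After y ≥ 3: [(2,78/5) (2,14) (9,7) (9,18) (6,18)]
4. After y ≤ 10: [(6,10) (9,7) (9,10)]
5. Canonical ring: [(6,10) (9,7) (9,10)]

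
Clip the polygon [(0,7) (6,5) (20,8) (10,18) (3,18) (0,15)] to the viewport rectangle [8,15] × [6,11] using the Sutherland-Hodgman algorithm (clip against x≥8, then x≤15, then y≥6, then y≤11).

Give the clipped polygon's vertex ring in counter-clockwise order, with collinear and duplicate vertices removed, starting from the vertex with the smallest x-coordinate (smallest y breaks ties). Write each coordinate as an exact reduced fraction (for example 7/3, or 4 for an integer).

Clipped polygon: [(8,6) (32/3,6) (15,97/14) (15,11) (8,11)]

1. After x ≥ 8: [(8,38/7) (20,8) (10,18) (8,18)]
2. After x ≤ 15: [(8,38/7) (15,97/14) (15,13) (10,18) (8,18)]
3. After y ≥ 6: [(8,6) (32/3,6) (15,97/14) (15,13) (10,18) (8,18)]
4. After y ≤ 11: [(8,11) (8,6) (32/3,6) (15,97/14) (15,11)]
5. Canonical ring: [(8,6) (32/3,6) (15,97/14) (15,11) (8,11)]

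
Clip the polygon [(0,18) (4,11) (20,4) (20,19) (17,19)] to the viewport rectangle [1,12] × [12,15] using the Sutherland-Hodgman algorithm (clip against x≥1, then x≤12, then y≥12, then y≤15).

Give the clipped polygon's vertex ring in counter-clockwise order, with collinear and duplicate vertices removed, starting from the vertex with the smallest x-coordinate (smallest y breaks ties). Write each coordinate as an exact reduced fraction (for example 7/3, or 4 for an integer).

Clipped polygon: [(12/7,15) (24/7,12) (12,12) (12,15)]

1. After x ≥ 1: [(1,307/17) (1,65/4) (4,11) (20,4) (20,19) (17,19)]
2. After x ≤ 12: [(12,318/17) (1,307/17) (1,65/4) (4,11) (12,15/2)]
3. After y ≥ 12: [(12,12) (12,318/17) (1,307/17) (1,65/4) (24/7,12)]
4. After y ≤ 15: [(12,12) (12,15) (12/7,15) (24/7,12)]
5. Canonical ring: [(12/7,15) (24/7,12) (12,12) (12,15)]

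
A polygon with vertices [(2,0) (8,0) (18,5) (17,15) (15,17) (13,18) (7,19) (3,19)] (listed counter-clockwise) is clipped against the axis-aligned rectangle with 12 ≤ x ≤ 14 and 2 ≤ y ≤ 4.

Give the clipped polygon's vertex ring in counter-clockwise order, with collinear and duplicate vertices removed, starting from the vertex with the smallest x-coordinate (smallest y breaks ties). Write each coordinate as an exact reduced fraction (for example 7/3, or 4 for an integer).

1. After x ≥ 12: [(12,2) (18,5) (17,15) (15,17) (13,18) (12,109/6)]
2. After x ≤ 14: [(12,2) (14,3) (14,35/2) (13,18) (12,109/6)]
3. After y ≥ 2: [(12,2) (14,3) (14,35/2) (13,18) (12,109/6)]
4. After y ≤ 4: [(12,4) (12,2) (14,3) (14,4)]
5. Canonical ring: [(12,2) (14,3) (14,4) (12,4)]

Clipped polygon: [(12,2) (14,3) (14,4) (12,4)]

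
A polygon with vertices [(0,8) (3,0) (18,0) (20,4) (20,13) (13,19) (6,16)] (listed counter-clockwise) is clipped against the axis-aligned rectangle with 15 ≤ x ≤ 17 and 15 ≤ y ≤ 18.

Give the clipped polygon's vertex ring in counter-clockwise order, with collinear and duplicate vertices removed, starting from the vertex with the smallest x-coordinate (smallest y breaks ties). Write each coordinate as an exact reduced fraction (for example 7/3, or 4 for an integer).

1. After x ≥ 15: [(15,0) (18,0) (20,4) (20,13) (15,121/7)]
2. After x ≤ 17: [(15,0) (17,0) (17,109/7) (15,121/7)]
3. After y ≥ 15: [(15,15) (17,15) (17,109/7) (15,121/7)]
4. After y ≤ 18: [(15,15) (17,15) (17,109/7) (15,121/7)]
5. Canonical ring: [(15,15) (17,15) (17,109/7) (15,121/7)]

Clipped polygon: [(15,15) (17,15) (17,109/7) (15,121/7)]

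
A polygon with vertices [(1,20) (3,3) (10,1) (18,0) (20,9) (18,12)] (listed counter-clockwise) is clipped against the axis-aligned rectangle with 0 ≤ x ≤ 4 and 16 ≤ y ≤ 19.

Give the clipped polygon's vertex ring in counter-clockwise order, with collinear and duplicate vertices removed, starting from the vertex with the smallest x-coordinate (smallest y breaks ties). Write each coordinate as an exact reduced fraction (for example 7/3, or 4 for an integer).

1. After x ≥ 0: [(1,20) (3,3) (10,1) (18,0) (20,9) (18,12)]
2. After x ≤ 4: [(4,316/17) (1,20) (3,3) (4,19/7)]
3. After y ≥ 16: [(4,16) (4,316/17) (1,20) (25/17,16)]
4. After y ≤ 19: [(4,16) (4,316/17) (25/8,19) (19/17,19) (25/17,16)]
5. Canonical ring: [(19/17,19) (25/17,16) (4,16) (4,316/17) (25/8,19)]

Clipped polygon: [(19/17,19) (25/17,16) (4,16) (4,316/17) (25/8,19)]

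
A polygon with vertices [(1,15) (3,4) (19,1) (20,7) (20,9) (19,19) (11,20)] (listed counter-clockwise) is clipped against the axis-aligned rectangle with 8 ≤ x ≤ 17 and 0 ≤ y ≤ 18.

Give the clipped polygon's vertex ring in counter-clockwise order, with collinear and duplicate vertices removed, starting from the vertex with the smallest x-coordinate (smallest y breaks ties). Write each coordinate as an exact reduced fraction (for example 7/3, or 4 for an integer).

1. After x ≥ 8: [(8,37/2) (8,49/16) (19,1) (20,7) (20,9) (19,19) (11,20)]
2. After x ≤ 17: [(8,37/2) (8,49/16) (17,11/8) (17,77/4) (11,20)]
3. After y ≥ 0: [(8,37/2) (8,49/16) (17,11/8) (17,77/4) (11,20)]
4. After y ≤ 18: [(8,18) (8,49/16) (17,11/8) (17,18)]
5. Canonical ring: [(8,49/16) (17,11/8) (17,18) (8,18)]

Clipped polygon: [(8,49/16) (17,11/8) (17,18) (8,18)]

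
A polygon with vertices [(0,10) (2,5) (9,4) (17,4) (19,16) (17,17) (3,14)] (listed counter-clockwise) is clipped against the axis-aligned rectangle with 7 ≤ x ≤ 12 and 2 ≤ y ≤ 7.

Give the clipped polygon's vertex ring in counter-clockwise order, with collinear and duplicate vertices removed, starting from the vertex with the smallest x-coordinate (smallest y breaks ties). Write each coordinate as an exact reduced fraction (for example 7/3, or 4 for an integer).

Clipped polygon: [(7,30/7) (9,4) (12,4) (12,7) (7,7)]

1. After x ≥ 7: [(7,30/7) (9,4) (17,4) (19,16) (17,17) (7,104/7)]
2. After x ≤ 12: [(7,30/7) (9,4) (12,4) (12,223/14) (7,104/7)]
3. After y ≥ 2: [(7,30/7) (9,4) (12,4) (12,223/14) (7,104/7)]
4. After y ≤ 7: [(7,7) (7,30/7) (9,4) (12,4) (12,7)]
5. Canonical ring: [(7,30/7) (9,4) (12,4) (12,7) (7,7)]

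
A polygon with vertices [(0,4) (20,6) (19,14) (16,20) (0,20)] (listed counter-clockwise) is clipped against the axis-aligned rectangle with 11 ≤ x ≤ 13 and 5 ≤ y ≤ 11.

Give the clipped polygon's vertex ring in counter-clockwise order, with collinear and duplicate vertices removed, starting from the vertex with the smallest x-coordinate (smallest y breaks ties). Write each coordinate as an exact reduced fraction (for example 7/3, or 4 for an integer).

Clipped polygon: [(11,51/10) (13,53/10) (13,11) (11,11)]

1. After x ≥ 11: [(11,51/10) (20,6) (19,14) (16,20) (11,20)]
2. After x ≤ 13: [(11,51/10) (13,53/10) (13,20) (11,20)]
3. After y ≥ 5: [(11,51/10) (13,53/10) (13,20) (11,20)]
4. After y ≤ 11: [(11,11) (11,51/10) (13,53/10) (13,11)]
5. Canonical ring: [(11,51/10) (13,53/10) (13,11) (11,11)]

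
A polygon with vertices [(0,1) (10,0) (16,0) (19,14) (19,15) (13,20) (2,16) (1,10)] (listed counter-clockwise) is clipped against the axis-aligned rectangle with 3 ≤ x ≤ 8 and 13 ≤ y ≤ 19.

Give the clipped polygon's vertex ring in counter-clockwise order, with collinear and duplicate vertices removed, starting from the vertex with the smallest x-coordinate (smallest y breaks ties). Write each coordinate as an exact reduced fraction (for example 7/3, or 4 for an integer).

Clipped polygon: [(3,13) (8,13) (8,200/11) (3,180/11)]

1. After x ≥ 3: [(3,7/10) (10,0) (16,0) (19,14) (19,15) (13,20) (3,180/11)]
2. After x ≤ 8: [(3,7/10) (8,1/5) (8,200/11) (3,180/11)]
3. After y ≥ 13: [(3,13) (8,13) (8,200/11) (3,180/11)]
4. After y ≤ 19: [(3,13) (8,13) (8,200/11) (3,180/11)]
5. Canonical ring: [(3,13) (8,13) (8,200/11) (3,180/11)]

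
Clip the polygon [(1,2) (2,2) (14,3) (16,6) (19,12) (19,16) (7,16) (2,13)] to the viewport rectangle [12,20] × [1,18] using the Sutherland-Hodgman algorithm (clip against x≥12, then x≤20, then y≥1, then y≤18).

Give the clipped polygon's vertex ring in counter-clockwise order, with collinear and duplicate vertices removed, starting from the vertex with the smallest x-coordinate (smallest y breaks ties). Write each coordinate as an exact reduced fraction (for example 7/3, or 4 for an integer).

1. After x ≥ 12: [(12,17/6) (14,3) (16,6) (19,12) (19,16) (12,16)]
2. After x ≤ 20: [(12,17/6) (14,3) (16,6) (19,12) (19,16) (12,16)]
3. After y ≥ 1: [(12,17/6) (14,3) (16,6) (19,12) (19,16) (12,16)]
4. After y ≤ 18: [(12,17/6) (14,3) (16,6) (19,12) (19,16) (12,16)]
5. Canonical ring: [(12,17/6) (14,3) (16,6) (19,12) (19,16) (12,16)]

Clipped polygon: [(12,17/6) (14,3) (16,6) (19,12) (19,16) (12,16)]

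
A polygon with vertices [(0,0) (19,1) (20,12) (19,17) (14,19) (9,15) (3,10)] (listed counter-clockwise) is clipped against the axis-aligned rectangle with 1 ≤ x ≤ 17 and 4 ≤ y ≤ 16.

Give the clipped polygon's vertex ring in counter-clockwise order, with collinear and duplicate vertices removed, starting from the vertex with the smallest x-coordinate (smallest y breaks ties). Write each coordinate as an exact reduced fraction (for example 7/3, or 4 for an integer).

1. After x ≥ 1: [(1,10/3) (1,1/19) (19,1) (20,12) (19,17) (14,19) (9,15) (3,10)]
2. After x ≤ 17: [(1,10/3) (1,1/19) (17,17/19) (17,89/5) (14,19) (9,15) (3,10)]
3. After y ≥ 4: [(6/5,4) (17,4) (17,89/5) (14,19) (9,15) (3,10)]
4. After y ≤ 16: [(6/5,4) (17,4) (17,16) (41/4,16) (9,15) (3,10)]
5. Canonical ring: [(6/5,4) (17,4) (17,16) (41/4,16) (9,15) (3,10)]

Clipped polygon: [(6/5,4) (17,4) (17,16) (41/4,16) (9,15) (3,10)]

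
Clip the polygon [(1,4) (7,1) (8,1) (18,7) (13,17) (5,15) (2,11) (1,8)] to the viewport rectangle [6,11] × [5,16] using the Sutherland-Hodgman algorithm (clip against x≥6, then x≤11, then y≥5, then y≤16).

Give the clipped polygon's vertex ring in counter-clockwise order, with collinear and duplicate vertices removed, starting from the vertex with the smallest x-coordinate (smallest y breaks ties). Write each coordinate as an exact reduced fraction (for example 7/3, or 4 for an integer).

1. After x ≥ 6: [(6,3/2) (7,1) (8,1) (18,7) (13,17) (6,61/4)]
2. After x ≤ 11: [(6,3/2) (7,1) (8,1) (11,14/5) (11,33/2) (6,61/4)]
3. After y ≥ 5: [(6,5) (11,5) (11,33/2) (6,61/4)]
4. After y ≤ 16: [(6,5) (11,5) (11,16) (9,16) (6,61/4)]
5. Canonical ring: [(6,5) (11,5) (11,16) (9,16) (6,61/4)]

Clipped polygon: [(6,5) (11,5) (11,16) (9,16) (6,61/4)]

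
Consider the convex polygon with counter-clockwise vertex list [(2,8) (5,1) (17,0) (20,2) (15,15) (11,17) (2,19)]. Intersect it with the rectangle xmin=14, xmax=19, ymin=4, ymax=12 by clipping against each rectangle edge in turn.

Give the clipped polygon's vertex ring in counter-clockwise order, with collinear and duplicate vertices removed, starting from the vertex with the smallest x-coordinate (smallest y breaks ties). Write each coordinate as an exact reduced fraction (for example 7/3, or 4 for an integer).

Clipped polygon: [(14,4) (19,4) (19,23/5) (210/13,12) (14,12)]

1. After x ≥ 14: [(14,1/4) (17,0) (20,2) (15,15) (14,31/2)]
2. After x ≤ 19: [(14,1/4) (17,0) (19,4/3) (19,23/5) (15,15) (14,31/2)]
3. After y ≥ 4: [(14,4) (19,4) (19,23/5) (15,15) (14,31/2)]
4. After y ≤ 12: [(14,12) (14,4) (19,4) (19,23/5) (210/13,12)]
5. Canonical ring: [(14,4) (19,4) (19,23/5) (210/13,12) (14,12)]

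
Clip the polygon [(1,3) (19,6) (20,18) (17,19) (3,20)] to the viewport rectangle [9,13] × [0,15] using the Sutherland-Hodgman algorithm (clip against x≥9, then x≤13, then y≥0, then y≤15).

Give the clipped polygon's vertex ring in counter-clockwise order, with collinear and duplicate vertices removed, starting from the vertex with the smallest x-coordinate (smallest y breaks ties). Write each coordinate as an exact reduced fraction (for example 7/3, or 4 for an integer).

1. After x ≥ 9: [(9,13/3) (19,6) (20,18) (17,19) (9,137/7)]
2. After x ≤ 13: [(9,13/3) (13,5) (13,135/7) (9,137/7)]
3. After y ≥ 0: [(9,13/3) (13,5) (13,135/7) (9,137/7)]
4. After y ≤ 15: [(9,15) (9,13/3) (13,5) (13,15)]
5. Canonical ring: [(9,13/3) (13,5) (13,15) (9,15)]

Clipped polygon: [(9,13/3) (13,5) (13,15) (9,15)]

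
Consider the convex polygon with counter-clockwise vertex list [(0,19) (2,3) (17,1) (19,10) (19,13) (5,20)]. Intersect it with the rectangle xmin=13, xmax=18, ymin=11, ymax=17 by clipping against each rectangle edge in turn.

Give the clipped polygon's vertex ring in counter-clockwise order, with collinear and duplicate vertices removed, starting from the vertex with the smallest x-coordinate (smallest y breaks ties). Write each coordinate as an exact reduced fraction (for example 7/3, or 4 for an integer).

1. After x ≥ 13: [(13,23/15) (17,1) (19,10) (19,13) (13,16)]
2. After x ≤ 18: [(13,23/15) (17,1) (18,11/2) (18,27/2) (13,16)]
3. After y ≥ 11: [(13,11) (18,11) (18,27/2) (13,16)]
4. After y ≤ 17: [(13,11) (18,11) (18,27/2) (13,16)]
5. Canonical ring: [(13,11) (18,11) (18,27/2) (13,16)]

Clipped polygon: [(13,11) (18,11) (18,27/2) (13,16)]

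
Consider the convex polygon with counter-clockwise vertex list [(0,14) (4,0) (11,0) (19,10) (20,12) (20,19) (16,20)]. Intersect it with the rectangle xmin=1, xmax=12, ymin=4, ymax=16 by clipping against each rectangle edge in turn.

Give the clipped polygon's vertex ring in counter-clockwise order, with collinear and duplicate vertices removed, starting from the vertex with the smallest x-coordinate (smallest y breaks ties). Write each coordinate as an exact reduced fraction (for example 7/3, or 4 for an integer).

1. After x ≥ 1: [(1,115/8) (1,21/2) (4,0) (11,0) (19,10) (20,12) (20,19) (16,20)]
2. After x ≤ 12: [(12,37/2) (1,115/8) (1,21/2) (4,0) (11,0) (12,5/4)]
3. After y ≥ 4: [(12,4) (12,37/2) (1,115/8) (1,21/2) (20/7,4)]
4. After y ≤ 16: [(12,4) (12,16) (16/3,16) (1,115/8) (1,21/2) (20/7,4)]
5. Canonical ring: [(1,21/2) (20/7,4) (12,4) (12,16) (16/3,16) (1,115/8)]

Clipped polygon: [(1,21/2) (20/7,4) (12,4) (12,16) (16/3,16) (1,115/8)]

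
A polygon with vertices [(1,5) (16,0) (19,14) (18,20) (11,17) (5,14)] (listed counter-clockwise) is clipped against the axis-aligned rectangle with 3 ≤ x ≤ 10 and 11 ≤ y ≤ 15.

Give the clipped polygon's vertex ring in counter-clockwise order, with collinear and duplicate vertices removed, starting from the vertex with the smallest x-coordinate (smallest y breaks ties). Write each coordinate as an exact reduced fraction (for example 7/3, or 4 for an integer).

Clipped polygon: [(11/3,11) (10,11) (10,15) (7,15) (5,14)]

1. After x ≥ 3: [(3,19/2) (3,13/3) (16,0) (19,14) (18,20) (11,17) (5,14)]
2. After x ≤ 10: [(3,19/2) (3,13/3) (10,2) (10,33/2) (5,14)]
3. After y ≥ 11: [(11/3,11) (10,11) (10,33/2) (5,14)]
4. After y ≤ 15: [(11/3,11) (10,11) (10,15) (7,15) (5,14)]
5. Canonical ring: [(11/3,11) (10,11) (10,15) (7,15) (5,14)]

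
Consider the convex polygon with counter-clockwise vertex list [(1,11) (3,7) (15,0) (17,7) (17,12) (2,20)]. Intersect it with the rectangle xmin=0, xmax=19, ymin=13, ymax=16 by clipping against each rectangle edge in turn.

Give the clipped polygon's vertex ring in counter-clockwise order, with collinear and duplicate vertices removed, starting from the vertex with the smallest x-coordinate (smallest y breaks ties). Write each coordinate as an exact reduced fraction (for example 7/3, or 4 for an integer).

Clipped polygon: [(11/9,13) (121/8,13) (19/2,16) (14/9,16)]

1. After x ≥ 0: [(1,11) (3,7) (15,0) (17,7) (17,12) (2,20)]
2. After x ≤ 19: [(1,11) (3,7) (15,0) (17,7) (17,12) (2,20)]
3. After y ≥ 13: [(11/9,13) (121/8,13) (2,20)]
4. After y ≤ 16: [(14/9,16) (11/9,13) (121/8,13) (19/2,16)]
5. Canonical ring: [(11/9,13) (121/8,13) (19/2,16) (14/9,16)]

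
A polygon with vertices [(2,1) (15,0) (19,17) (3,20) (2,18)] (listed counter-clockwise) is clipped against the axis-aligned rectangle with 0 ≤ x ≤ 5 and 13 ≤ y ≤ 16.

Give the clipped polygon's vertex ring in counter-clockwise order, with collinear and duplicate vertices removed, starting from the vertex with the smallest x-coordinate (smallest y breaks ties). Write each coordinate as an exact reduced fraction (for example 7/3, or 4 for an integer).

Clipped polygon: [(2,13) (5,13) (5,16) (2,16)]

1. After x ≥ 0: [(2,1) (15,0) (19,17) (3,20) (2,18)]
2. After x ≤ 5: [(2,1) (5,10/13) (5,157/8) (3,20) (2,18)]
3. After y ≥ 13: [(2,13) (5,13) (5,157/8) (3,20) (2,18)]
4. After y ≤ 16: [(2,16) (2,13) (5,13) (5,16)]
5. Canonical ring: [(2,13) (5,13) (5,16) (2,16)]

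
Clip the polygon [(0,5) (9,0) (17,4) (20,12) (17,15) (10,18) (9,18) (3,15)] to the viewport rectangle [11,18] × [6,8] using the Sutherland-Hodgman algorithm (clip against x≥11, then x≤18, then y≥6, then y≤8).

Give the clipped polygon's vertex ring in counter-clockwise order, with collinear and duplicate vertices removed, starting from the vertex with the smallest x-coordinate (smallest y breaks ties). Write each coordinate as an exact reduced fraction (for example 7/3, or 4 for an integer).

1. After x ≥ 11: [(11,1) (17,4) (20,12) (17,15) (11,123/7)]
2. After x ≤ 18: [(11,1) (17,4) (18,20/3) (18,14) (17,15) (11,123/7)]
3. After y ≥ 6: [(11,6) (71/4,6) (18,20/3) (18,14) (17,15) (11,123/7)]
4. After y ≤ 8: [(11,8) (11,6) (71/4,6) (18,20/3) (18,8)]
5. Canonical ring: [(11,6) (71/4,6) (18,20/3) (18,8) (11,8)]

Clipped polygon: [(11,6) (71/4,6) (18,20/3) (18,8) (11,8)]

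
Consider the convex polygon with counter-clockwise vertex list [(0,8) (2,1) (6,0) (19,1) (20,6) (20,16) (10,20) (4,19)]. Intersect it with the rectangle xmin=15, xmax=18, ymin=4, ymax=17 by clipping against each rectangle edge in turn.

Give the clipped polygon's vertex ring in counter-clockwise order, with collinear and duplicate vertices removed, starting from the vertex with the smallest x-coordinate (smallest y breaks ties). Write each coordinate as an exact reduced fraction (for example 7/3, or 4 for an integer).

Clipped polygon: [(15,4) (18,4) (18,84/5) (35/2,17) (15,17)]

1. After x ≥ 15: [(15,9/13) (19,1) (20,6) (20,16) (15,18)]
2. After x ≤ 18: [(15,9/13) (18,12/13) (18,84/5) (15,18)]
3. After y ≥ 4: [(15,4) (18,4) (18,84/5) (15,18)]
4. After y ≤ 17: [(15,17) (15,4) (18,4) (18,84/5) (35/2,17)]
5. Canonical ring: [(15,4) (18,4) (18,84/5) (35/2,17) (15,17)]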